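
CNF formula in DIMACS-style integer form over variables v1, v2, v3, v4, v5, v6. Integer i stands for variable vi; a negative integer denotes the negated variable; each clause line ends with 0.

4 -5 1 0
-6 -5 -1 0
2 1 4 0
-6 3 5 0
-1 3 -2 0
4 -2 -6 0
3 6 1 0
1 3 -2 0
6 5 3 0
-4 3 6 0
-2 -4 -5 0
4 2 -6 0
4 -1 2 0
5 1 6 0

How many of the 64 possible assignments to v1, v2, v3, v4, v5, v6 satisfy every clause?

12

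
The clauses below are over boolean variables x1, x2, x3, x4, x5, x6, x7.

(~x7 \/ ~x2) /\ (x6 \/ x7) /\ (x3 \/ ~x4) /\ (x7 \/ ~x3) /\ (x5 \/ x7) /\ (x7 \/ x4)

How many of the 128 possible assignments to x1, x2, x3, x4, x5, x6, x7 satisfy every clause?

24

Case analysis on x7 and x3:
  x7=1, x3=1: forces x2=0; x1, x4, x5, x6 free → 2^4 = 16.
  x7=1, x3=0: forces x2=0; x4=0; x1, x5, x6 free → 2^3 = 8.
  x7=0, x3=1: a clause becomes empty — 0.
  x7=0, x3=0: a clause becomes empty — 0.
Total: 16 + 8 + 0 + 0 = 24.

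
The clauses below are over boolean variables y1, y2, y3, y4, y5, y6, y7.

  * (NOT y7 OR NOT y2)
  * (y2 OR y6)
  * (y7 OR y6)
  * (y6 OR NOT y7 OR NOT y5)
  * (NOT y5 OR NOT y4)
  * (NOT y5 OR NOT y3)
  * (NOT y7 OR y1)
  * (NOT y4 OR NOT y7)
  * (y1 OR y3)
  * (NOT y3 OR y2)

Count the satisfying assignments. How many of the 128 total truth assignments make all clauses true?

12

Split on y7, then y2.
  y7=T, y2=T: a clause becomes empty — 0.
  y7=T, y2=F: remaining (y1,y3,y4,y5,y6) ∈ {(T,F,F,F,T); (T,F,F,T,T)} — 2.
  y7=F, y2=T: 7 of the 32 assignments to (y1,y3,y4,y5,y6) work.
  y7=F, y2=F: remaining (y1,y3,y4,y5,y6) ∈ {(T,F,F,F,T); (T,F,F,T,T); (T,F,T,F,T)} — 3.
Total: 0 + 2 + 7 + 3 = 12.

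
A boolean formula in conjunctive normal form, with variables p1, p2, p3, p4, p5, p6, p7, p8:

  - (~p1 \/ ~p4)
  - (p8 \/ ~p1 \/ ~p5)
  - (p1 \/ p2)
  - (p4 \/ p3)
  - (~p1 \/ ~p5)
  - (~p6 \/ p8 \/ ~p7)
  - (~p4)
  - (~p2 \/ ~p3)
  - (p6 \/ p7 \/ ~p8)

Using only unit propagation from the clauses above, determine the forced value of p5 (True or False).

False

Unit clause (~p4) sets p4 = False.
(p4 \/ p3): since p4 = False, the clause reduces to (p3). p3 = True.
From (~p2 \/ ~p3) and p3 = True: p2 = False.
(p2 \/ p1): since p2 = False, the clause reduces to (p1). p1 = True.
From (~p1 \/ ~p5) and p1 = True: p5 = False.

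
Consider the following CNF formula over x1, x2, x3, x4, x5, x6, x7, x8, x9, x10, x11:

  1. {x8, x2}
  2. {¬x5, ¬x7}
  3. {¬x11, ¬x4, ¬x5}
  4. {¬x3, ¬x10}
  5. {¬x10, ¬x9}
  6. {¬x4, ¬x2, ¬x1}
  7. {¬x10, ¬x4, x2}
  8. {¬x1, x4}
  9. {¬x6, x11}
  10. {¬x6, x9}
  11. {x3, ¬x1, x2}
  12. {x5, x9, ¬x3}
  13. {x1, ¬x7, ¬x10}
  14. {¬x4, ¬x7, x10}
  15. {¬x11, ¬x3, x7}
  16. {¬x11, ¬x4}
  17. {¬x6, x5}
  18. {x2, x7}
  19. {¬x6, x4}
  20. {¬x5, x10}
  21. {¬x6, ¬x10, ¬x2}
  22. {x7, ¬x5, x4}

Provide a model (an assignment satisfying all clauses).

x1=F, x2=T, x3=F, x4=T, x5=F, x6=F, x7=F, x8=T, x9=F, x10=F, x11=F

Check each clause:
  1. {x8, x2} — x8 is true.
  2. {¬x7, ¬x5} — ¬x7 is true.
  3. {¬x11, ¬x5, ¬x4} — ¬x5 is true.
  4. {¬x10, ¬x3} — ¬x3 is true.
  5. {¬x9, ¬x10} — ¬x10 is true.
  6. {¬x2, ¬x1, ¬x4} — ¬x1 is true.
  7. {¬x10, ¬x4, x2} — x2 is true.
  8. {x4, ¬x1} — x4 is true.
  9. {x11, ¬x6} — ¬x6 is true.
  10. {¬x6, x9} — ¬x6 is true.
  11. {x2, x3, ¬x1} — x2 is true.
  12. {¬x3, x5, x9} — ¬x3 is true.
  13. {x1, ¬x10, ¬x7} — ¬x7 is true.
  14. {¬x4, x10, ¬x7} — ¬x7 is true.
  15. {¬x3, ¬x11, x7} — ¬x11 is true.
  16. {¬x11, ¬x4} — ¬x11 is true.
  17. {x5, ¬x6} — ¬x6 is true.
  18. {x7, x2} — x2 is true.
  19. {¬x6, x4} — ¬x6 is true.
  20. {¬x5, x10} — ¬x5 is true.
  21. {¬x2, ¬x6, ¬x10} — ¬x6 is true.
  22. {x7, x4, ¬x5} — ¬x5 is true.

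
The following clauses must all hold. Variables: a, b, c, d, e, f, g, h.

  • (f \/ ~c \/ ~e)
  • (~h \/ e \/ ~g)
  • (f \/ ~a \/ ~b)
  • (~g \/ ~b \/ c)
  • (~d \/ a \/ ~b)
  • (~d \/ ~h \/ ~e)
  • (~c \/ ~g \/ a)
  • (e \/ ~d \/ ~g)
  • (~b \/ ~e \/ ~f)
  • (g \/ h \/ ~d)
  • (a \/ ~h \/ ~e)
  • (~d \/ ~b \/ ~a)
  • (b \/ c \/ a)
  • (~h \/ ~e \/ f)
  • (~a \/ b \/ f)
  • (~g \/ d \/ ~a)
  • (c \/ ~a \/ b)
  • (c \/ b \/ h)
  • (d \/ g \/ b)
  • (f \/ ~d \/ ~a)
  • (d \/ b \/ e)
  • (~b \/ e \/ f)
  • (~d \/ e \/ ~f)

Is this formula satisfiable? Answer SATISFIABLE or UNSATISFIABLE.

SATISFIABLE

Try a = False.
Branch on b: take b = False.
  then c is forced to True.
  then g is forced to False.
  then d is forced to True.
  then h is forced to True.
  then e is forced to False.
  then f is forced to False.
Every clause has at least one true literal under this assignment.
So a=F  b=F  c=T  d=T  e=F  f=F  g=F  h=T is a satisfying assignment.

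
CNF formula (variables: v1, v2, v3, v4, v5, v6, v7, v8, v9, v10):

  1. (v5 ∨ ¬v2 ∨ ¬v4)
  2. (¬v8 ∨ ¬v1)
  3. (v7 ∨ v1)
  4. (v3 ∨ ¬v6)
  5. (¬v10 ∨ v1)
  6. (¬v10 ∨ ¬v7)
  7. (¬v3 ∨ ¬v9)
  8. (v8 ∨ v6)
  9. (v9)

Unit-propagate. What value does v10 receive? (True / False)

(v9) stands alone — v9 = True.
(¬v3 ∨ ¬v9): since v9 = True, the clause reduces to (¬v3). v3 = False.
From (v3 ∨ ¬v6) and v3 = False: v6 = False.
From (v8 ∨ v6) and v6 = False: v8 = True.
(¬v8 ∨ ¬v1) with v8 = True leaves only ¬v1, so v1 = False.
In (v1 ∨ v7), v1 is now false; v7 must hold, so v7 = True.
(¬v10 ∨ v1) with v1 = False leaves only ¬v10, so v10 = False.

False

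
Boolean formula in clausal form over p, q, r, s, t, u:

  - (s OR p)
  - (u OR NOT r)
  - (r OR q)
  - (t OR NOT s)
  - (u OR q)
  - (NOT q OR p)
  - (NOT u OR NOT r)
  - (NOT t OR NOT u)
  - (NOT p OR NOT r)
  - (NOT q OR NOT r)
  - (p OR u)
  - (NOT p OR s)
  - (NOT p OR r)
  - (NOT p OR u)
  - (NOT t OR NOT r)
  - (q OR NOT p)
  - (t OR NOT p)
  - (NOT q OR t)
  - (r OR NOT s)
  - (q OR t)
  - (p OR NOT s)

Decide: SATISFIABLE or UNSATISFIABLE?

UNSATISFIABLE

p = True:
  propagation gives r=False; an empty clause results — contradiction.
p = False:
  propagation gives s=True; an empty clause results — contradiction.
Every branch closes, so no satisfying assignment exists.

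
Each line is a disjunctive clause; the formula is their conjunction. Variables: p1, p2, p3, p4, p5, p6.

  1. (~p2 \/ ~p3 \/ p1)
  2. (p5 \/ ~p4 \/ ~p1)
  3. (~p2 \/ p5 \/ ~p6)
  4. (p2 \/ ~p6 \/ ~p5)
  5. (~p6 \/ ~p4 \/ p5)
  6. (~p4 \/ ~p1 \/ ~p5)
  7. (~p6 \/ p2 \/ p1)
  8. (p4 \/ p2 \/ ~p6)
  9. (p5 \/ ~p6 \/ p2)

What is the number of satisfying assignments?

Split on p2, then p5.
  p2=T, p5=T: p6 free; 4 ways for (p1,p3,p4) × 2^1 = 8.
  p2=T, p5=F: remaining (p1,p3,p4,p6) ∈ {(F,F,F,F); (F,F,T,F); (T,F,F,F); (T,T,F,F)} — 4.
  p2=F, p5=T: p3 free; 3 ways for (p1,p4,p6) × 2^1 = 6.
  p2=F, p5=F: p3 free; 3 ways for (p1,p4,p6) × 2^1 = 6.
Total: 8 + 4 + 6 + 6 = 24.

24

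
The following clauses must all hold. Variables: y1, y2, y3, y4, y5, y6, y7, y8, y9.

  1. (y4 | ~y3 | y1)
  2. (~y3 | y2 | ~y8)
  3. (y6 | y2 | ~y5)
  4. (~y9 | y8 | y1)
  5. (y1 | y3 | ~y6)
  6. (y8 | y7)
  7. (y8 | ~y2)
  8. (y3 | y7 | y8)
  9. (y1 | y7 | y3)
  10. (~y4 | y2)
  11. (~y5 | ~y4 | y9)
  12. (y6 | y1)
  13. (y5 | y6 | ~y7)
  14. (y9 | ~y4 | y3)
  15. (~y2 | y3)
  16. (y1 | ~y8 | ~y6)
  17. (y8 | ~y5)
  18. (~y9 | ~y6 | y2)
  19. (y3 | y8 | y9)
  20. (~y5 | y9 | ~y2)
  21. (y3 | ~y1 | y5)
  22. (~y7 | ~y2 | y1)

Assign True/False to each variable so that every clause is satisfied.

Try y1 = True.
Set y2 = False and propagate.
  then y4 is forced to False.
Branch on y3: take y3 = True.
  then y8 is forced to False.
  then y7 is forced to True.
  then y5 is forced to False.
  then y6 is forced to True.
  then y9 is forced to False.
Check each clause:
  1. (y1 | ~y3 | y4) — y1 is true.
  2. (y2 | ~y3 | ~y8) — ~y8 is true.
  3. (~y5 | y2 | y6) — ~y5 is true.
  4. (y1 | ~y9 | y8) — y1 is true.
  5. (y3 | ~y6 | y1) — y1 is true.
  6. (y8 | y7) — y7 is true.
  7. (~y2 | y8) — ~y2 is true.
  8. (y7 | y3 | y8) — y3 is true.
  9. (y1 | y7 | y3) — y1 is true.
  10. (~y4 | y2) — ~y4 is true.
  11. (~y5 | ~y4 | y9) — ~y5 is true.
  12. (y6 | y1) — y1 is true.
  13. (y5 | ~y7 | y6) — y6 is true.
  14. (y9 | ~y4 | y3) — y3 is true.
  15. (~y2 | y3) — y3 is true.
  16. (~y8 | y1 | ~y6) — ~y8 is true.
  17. (y8 | ~y5) — ~y5 is true.
  18. (~y6 | y2 | ~y9) — ~y9 is true.
  19. (y9 | y3 | y8) — y3 is true.
  20. (~y2 | ~y5 | y9) — ~y5 is true.
  21. (y5 | y3 | ~y1) — y3 is true.
  22. (~y7 | y1 | ~y2) — y1 is true.

y1=T, y2=F, y3=T, y4=F, y5=F, y6=T, y7=T, y8=F, y9=F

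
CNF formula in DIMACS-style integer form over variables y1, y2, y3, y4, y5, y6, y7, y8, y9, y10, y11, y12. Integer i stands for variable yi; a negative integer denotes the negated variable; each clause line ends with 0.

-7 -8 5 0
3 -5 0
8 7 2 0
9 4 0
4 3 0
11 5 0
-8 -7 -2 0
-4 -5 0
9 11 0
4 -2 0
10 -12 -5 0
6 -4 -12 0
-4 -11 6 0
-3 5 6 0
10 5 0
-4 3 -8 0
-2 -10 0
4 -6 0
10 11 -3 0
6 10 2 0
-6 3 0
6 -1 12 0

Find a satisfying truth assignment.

y1 = 0, y2 = 0, y3 = 1, y4 = 1, y5 = 0, y6 = 1, y7 = 1, y8 = 0, y9 = 0, y10 = 1, y11 = 1, y12 = 0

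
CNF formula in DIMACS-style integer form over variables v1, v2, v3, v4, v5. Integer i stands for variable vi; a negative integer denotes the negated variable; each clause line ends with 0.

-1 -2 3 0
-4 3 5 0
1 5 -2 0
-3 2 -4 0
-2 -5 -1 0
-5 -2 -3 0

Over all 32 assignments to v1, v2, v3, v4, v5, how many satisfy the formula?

Case analysis on v2 and v3:
  v2=T, v3=T: remaining (v1,v4,v5) ∈ {(T,F,F); (T,T,F)} — 2.
  v2=T, v3=F: remaining (v1,v4,v5) ∈ {(F,F,T); (F,T,T)} — 2.
  v2=F, v3=T: remaining (v1,v4,v5) ∈ {(F,F,F); (F,F,T); (T,F,F); (T,F,T)} — 4.
  v2=F, v3=F: v1 free; 3 ways for (v4,v5) × 2^1 = 6.
Total: 2 + 2 + 4 + 6 = 14.

14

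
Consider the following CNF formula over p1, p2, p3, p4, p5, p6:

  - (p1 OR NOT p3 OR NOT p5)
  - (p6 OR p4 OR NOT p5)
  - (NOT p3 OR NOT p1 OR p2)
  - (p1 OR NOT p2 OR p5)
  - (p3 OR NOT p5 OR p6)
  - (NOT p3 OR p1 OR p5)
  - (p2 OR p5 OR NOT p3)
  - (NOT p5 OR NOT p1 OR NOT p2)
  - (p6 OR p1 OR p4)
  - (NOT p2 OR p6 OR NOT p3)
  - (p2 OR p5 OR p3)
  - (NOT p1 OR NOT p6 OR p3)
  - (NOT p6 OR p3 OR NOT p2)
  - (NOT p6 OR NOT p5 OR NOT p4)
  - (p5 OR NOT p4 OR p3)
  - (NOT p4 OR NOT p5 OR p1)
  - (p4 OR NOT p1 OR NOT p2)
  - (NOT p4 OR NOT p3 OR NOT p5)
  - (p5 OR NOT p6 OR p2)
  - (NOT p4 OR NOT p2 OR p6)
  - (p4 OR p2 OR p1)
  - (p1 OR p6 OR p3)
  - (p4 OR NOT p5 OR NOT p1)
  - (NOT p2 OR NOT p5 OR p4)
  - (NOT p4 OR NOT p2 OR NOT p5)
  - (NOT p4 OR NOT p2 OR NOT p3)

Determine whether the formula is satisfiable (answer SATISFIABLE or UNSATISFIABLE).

UNSATISFIABLE

p5 = True:
  p4 = True:
    propagation gives p6=False, p3=True; an empty clause results — contradiction.
  p4 = False:
    propagation gives p6=True, p1=False, p3=False, p2=False; an empty clause results — contradiction.
p5 = False:
  p2 = True:
    propagation gives p1=True, p4=True, p3=True; an empty clause results — contradiction.
  p2 = False:
    propagation gives p3=False; an empty clause results — contradiction.
Every branch closes, so no satisfying assignment exists.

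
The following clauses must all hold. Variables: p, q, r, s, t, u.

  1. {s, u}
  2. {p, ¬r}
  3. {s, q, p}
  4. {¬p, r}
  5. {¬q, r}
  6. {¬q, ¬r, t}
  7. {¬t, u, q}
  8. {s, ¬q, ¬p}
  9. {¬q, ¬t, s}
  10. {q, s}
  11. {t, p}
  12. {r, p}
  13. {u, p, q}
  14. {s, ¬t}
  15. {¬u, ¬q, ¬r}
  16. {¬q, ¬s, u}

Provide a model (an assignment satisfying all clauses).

p=T, q=F, r=T, s=T, t=F, u=F

Branch on p: take p = True.
  then r is forced to True.
Branch on q: take q = False.
  then s is forced to True.
For the remaining variables, t = False, u = False works.
Every clause has at least one true literal under this assignment.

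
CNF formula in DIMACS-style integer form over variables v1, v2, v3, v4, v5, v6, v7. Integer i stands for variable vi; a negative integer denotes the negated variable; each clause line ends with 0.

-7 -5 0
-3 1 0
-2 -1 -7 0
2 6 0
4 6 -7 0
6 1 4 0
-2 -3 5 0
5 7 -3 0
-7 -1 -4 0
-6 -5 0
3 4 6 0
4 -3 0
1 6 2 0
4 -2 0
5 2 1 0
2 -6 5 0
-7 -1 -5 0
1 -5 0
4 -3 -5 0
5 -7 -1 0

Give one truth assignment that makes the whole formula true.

v1 = 0  v2 = 1  v3 = 0  v4 = 1  v5 = 0  v6 = 1  v7 = 0

Try v1 = False.
  then v3 is forced to False.
  then v5 is forced to False.
  then v2 is forced to True.
  then v4 is forced to True.
v6, v7 are now unconstrained; take v6 = True, v7 = False.
Every clause has at least one true literal under this assignment.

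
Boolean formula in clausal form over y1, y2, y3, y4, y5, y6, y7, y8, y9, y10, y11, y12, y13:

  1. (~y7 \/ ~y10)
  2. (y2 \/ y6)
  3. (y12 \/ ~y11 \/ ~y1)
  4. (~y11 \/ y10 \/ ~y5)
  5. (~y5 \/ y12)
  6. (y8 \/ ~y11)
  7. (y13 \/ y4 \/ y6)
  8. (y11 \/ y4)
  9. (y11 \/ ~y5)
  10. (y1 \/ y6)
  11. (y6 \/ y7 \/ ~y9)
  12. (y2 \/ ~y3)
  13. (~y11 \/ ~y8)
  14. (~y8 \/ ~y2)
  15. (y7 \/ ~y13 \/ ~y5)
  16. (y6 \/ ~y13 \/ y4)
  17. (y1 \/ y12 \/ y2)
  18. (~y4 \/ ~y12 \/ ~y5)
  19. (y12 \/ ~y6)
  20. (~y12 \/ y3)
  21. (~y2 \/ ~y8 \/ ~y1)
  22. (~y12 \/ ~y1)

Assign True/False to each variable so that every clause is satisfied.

Pure literal: y5 appears only negated; assign y5 = False.
Branch on y1: take y1 = False.
  then y6 is forced to True.
  then y12 is forced to True.
  then y3 is forced to True.
  then y2 is forced to True.
  then y8 is forced to False.
  then y11 is forced to False.
  then y4 is forced to True.
Branch on y7: take y7 = False.
y9, y10, y13 are now unconstrained; take y9 = True, y10 = False, y13 = True.
Every clause has at least one true literal under this assignment.

y1=0, y2=1, y3=1, y4=1, y5=0, y6=1, y7=0, y8=0, y9=1, y10=0, y11=0, y12=1, y13=1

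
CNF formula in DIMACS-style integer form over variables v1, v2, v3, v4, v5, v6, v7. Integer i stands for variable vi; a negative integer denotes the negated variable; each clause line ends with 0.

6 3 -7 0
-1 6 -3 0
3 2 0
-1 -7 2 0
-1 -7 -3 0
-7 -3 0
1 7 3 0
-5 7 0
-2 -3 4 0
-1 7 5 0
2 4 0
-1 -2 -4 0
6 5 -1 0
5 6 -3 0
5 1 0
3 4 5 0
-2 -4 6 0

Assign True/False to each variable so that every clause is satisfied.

v1=T, v2=T, v3=F, v4=F, v5=T, v6=T, v7=T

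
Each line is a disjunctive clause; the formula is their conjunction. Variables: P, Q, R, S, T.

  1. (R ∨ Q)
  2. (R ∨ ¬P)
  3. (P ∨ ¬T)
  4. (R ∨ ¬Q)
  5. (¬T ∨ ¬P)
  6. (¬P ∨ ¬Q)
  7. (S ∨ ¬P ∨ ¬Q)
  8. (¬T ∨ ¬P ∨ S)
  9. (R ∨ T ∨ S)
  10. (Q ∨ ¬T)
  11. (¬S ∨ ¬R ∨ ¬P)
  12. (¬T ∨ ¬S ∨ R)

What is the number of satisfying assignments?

Satisfying assignments:
  P=0 Q=0 R=1 S=0 T=0
  P=0 Q=0 R=1 S=1 T=0
  P=0 Q=1 R=1 S=0 T=0
  P=0 Q=1 R=1 S=1 T=0
  P=1 Q=0 R=1 S=0 T=0
That's 5 in total.

5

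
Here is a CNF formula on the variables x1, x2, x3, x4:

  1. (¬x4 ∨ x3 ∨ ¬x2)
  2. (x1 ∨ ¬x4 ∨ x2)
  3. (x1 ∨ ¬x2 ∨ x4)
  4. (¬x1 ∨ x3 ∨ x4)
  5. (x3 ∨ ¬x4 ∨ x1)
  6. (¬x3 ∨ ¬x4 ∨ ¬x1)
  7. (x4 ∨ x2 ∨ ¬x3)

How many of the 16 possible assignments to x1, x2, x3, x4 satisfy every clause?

The models are:
  x1=0 x2=0 x3=0 x4=0
  x1=0 x2=1 x3=1 x4=1
  x1=1 x2=0 x3=0 x4=1
  x1=1 x2=1 x3=1 x4=0
That's 4 in total.

4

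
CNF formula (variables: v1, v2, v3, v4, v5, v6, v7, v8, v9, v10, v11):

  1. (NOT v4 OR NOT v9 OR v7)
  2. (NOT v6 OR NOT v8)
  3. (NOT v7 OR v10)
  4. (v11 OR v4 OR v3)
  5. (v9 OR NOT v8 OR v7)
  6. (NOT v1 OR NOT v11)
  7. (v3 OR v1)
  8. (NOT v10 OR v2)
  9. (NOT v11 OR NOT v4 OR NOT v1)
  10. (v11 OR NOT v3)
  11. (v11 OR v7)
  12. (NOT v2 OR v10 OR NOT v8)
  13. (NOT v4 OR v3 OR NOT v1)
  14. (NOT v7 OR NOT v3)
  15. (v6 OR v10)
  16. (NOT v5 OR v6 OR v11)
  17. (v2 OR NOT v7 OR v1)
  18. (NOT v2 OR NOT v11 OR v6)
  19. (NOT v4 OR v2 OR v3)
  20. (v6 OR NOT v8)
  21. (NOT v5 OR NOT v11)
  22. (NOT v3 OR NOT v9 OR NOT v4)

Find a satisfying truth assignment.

Pure literal: v5 appears only negated; assign v5 = False.
Pure literal: v8 appears only negated; assign v8 = False.
Set v1 = False and propagate.
  then v3 is forced to True.
  then v11 is forced to True.
  then v7 is forced to False.
Try v2 = False.
  then v10 is forced to False.
  then v6 is forced to True.
Try v4 = False.
v9 is now unconstrained; take v9 = False.
Every clause has at least one true literal under this assignment.

v1 = False  v2 = False  v3 = True  v4 = False  v5 = False  v6 = True  v7 = False  v8 = False  v9 = False  v10 = False  v11 = True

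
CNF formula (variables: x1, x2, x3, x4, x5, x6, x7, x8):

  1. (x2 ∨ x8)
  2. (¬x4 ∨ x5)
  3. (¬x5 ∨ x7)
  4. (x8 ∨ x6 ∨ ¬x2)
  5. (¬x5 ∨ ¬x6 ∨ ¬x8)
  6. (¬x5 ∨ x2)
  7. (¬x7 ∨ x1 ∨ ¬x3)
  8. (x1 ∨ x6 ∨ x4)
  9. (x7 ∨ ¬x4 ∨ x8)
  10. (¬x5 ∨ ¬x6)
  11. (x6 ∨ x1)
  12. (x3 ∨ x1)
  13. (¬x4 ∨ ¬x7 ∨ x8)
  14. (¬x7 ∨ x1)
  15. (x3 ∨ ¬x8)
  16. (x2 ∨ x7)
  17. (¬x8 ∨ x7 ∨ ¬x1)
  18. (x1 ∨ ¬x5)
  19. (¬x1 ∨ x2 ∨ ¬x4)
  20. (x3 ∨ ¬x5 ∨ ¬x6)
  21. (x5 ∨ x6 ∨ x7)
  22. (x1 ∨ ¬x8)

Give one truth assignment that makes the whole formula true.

Set x1 = True and propagate.
For the remaining variables, x2 = True, x3 = True, x4 = True, x5 = True, x6 = False, x7 = True, x8 = True works.
Check each clause:
  1. (x2 ∨ x8) — x8 is true.
  2. (x5 ∨ ¬x4) — x5 is true.
  3. (x7 ∨ ¬x5) — x7 is true.
  4. (¬x2 ∨ x8 ∨ x6) — x8 is true.
  5. (¬x5 ∨ ¬x6 ∨ ¬x8) — ¬x6 is true.
  6. (¬x5 ∨ x2) — x2 is true.
  7. (x1 ∨ ¬x3 ∨ ¬x7) — x1 is true.
  8. (x4 ∨ x6 ∨ x1) — x1 is true.
  9. (¬x4 ∨ x7 ∨ x8) — x8 is true.
  10. (¬x6 ∨ ¬x5) — ¬x6 is true.
  11. (x6 ∨ x1) — x1 is true.
  12. (x3 ∨ x1) — x1 is true.
  13. (¬x4 ∨ ¬x7 ∨ x8) — x8 is true.
  14. (x1 ∨ ¬x7) — x1 is true.
  15. (x3 ∨ ¬x8) — x3 is true.
  16. (x2 ∨ x7) — x2 is true.
  17. (¬x1 ∨ x7 ∨ ¬x8) — x7 is true.
  18. (¬x5 ∨ x1) — x1 is true.
  19. (¬x1 ∨ ¬x4 ∨ x2) — x2 is true.
  20. (¬x6 ∨ ¬x5 ∨ x3) — x3 is true.
  21. (x7 ∨ x6 ∨ x5) — x5 is true.
  22. (x1 ∨ ¬x8) — x1 is true.

x1=T, x2=T, x3=T, x4=T, x5=T, x6=F, x7=T, x8=T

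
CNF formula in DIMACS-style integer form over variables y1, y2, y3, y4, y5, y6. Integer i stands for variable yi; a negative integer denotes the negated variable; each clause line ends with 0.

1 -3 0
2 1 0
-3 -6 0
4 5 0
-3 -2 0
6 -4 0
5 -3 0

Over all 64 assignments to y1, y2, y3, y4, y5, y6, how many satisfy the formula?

13

Split on y3, then y1.
  y3=T, y1=T: remaining (y2,y4,y5,y6) ∈ {(F,F,T,F)} — 1.
  y3=T, y1=F: a clause becomes empty — 0.
  y3=F, y1=T: y2 free; 4 ways for (y4,y5,y6) × 2^1 = 8.
  y3=F, y1=F: remaining (y2,y4,y5,y6) ∈ {(T,F,T,F); (T,F,T,T); (T,T,F,T); (T,T,T,T)} — 4.
Total: 1 + 0 + 8 + 4 = 13.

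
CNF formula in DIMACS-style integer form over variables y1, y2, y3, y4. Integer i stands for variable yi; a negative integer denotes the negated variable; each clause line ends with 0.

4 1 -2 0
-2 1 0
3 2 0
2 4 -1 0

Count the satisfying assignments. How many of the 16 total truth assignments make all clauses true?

Split on y2, then y1.
  y2=1, y1=1: remaining (y3,y4) ∈ {(0,0); (0,1); (1,0); (1,1)} — 4.
  y2=1, y1=0: a clause becomes empty — 0.
  y2=0, y1=1: remaining (y3,y4) ∈ {(1,1)} — 1.
  y2=0, y1=0: remaining (y3,y4) ∈ {(1,0); (1,1)} — 2.
Total: 4 + 0 + 1 + 2 = 7.

7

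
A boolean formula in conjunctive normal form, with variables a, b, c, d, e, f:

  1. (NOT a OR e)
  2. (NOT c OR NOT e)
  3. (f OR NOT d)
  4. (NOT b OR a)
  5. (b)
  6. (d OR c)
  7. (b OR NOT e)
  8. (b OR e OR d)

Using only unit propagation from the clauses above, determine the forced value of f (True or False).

True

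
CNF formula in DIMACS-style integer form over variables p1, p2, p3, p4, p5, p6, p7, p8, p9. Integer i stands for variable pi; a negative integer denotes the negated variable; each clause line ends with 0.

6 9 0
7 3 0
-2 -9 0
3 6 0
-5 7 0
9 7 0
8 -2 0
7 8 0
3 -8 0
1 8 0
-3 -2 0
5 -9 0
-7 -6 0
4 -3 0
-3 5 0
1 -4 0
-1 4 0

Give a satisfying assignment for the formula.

p1 = True, p2 = False, p3 = True, p4 = True, p5 = True, p6 = False, p7 = True, p8 = True, p9 = True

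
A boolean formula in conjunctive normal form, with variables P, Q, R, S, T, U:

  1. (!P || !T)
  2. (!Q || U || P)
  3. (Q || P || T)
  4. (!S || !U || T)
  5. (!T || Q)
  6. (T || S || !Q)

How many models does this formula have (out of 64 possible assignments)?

Split on T, then Q.
  T=1, Q=1: remaining (P,R,S,U) ∈ {(0,0,0,1); (0,0,1,1); (0,1,0,1); (0,1,1,1)} — 4.
  T=1, Q=0: a clause becomes empty — 0.
  T=0, Q=1: remaining (P,R,S,U) ∈ {(1,0,1,0); (1,1,1,0)} — 2.
  T=0, Q=0: R free; 3 ways for (P,S,U) × 2^1 = 6.
Total: 4 + 0 + 2 + 6 = 12.

12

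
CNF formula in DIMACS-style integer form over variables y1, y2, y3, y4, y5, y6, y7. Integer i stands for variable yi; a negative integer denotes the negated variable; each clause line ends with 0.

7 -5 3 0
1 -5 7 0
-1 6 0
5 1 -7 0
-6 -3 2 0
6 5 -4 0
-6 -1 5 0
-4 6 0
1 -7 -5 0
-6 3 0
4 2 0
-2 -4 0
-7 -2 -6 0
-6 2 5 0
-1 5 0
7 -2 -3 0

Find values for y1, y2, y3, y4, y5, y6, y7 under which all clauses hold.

y1=F, y2=T, y3=F, y4=F, y5=F, y6=F, y7=F

Check each clause:
  1. (y3 || !y5 || y7) — !y5 is true.
  2. (y7 || !y5 || y1) — !y5 is true.
  3. (y6 || !y1) — !y1 is true.
  4. (!y7 || y5 || y1) — !y7 is true.
  5. (y2 || !y6 || !y3) — y2 is true.
  6. (!y4 || y6 || y5) — !y4 is true.
  7. (!y6 || y5 || !y1) — !y6 is true.
  8. (y6 || !y4) — !y4 is true.
  9. (!y7 || !y5 || y1) — !y7 is true.
  10. (y3 || !y6) — !y6 is true.
  11. (y2 || y4) — y2 is true.
  12. (!y4 || !y2) — !y4 is true.
  13. (!y7 || !y2 || !y6) — !y7 is true.
  14. (!y6 || y5 || y2) — y2 is true.
  15. (y5 || !y1) — !y1 is true.
  16. (!y3 || !y2 || y7) — !y3 is true.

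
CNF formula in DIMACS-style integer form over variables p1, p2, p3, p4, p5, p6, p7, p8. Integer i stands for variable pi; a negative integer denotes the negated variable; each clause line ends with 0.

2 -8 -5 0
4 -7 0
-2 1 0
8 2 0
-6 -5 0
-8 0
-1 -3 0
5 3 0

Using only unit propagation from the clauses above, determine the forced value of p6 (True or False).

False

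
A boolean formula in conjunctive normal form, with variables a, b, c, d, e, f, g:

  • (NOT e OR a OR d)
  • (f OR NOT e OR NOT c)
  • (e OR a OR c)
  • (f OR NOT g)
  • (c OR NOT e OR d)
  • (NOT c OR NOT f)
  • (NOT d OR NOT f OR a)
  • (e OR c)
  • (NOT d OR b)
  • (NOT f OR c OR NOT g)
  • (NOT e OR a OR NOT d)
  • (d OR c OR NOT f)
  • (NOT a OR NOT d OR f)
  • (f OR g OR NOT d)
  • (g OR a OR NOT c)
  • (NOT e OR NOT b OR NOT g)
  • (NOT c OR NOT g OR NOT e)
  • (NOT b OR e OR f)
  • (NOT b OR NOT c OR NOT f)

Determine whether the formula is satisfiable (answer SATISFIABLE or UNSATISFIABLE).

Try a = True.
Try b = False.
  then d is forced to False.
Set c = True and propagate.
  then f is forced to False.
  then e is forced to False.
  then g is forced to False.
Every clause has at least one true literal under this assignment.
So a=T, b=F, c=T, d=F, e=F, f=F, g=F is a satisfying assignment.

SATISFIABLE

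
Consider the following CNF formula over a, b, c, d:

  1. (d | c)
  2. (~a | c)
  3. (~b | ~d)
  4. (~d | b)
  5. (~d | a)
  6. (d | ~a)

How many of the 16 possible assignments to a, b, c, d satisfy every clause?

The models are:
  a=F b=F c=T d=F
  a=F b=T c=T d=F
Count: 2.

2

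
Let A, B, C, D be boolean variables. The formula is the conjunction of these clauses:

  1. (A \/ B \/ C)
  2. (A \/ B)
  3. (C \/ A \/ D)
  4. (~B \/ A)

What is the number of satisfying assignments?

8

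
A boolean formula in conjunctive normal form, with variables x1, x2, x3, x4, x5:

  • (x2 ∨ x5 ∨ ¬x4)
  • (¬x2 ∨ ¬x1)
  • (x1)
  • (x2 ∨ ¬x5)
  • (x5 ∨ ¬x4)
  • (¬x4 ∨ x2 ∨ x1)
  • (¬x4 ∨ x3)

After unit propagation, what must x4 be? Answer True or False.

(x1) stands alone — x1 = True.
(¬x1 ∨ ¬x2): since x1 = True, the clause reduces to (¬x2). x2 = False.
(x2 ∨ ¬x5) with x2 = False leaves only ¬x5, so x5 = False.
In (x2 ∨ ¬x4 ∨ x5), x2, x5 are now false; ¬x4 must hold, so x4 = False.

False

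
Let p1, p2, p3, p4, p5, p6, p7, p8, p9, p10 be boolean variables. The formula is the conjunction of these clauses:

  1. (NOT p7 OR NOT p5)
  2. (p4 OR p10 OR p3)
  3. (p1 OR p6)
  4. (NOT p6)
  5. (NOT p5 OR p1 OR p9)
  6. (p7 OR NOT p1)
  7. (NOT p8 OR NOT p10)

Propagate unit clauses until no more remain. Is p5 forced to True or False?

False

(NOT p6) stands alone — p6 = False.
(p1 OR p6) with p6 = False leaves only p1, so p1 = True.
From (NOT p1 OR p7) and p1 = True: p7 = True.
From (NOT p7 OR NOT p5) and p7 = True: p5 = False.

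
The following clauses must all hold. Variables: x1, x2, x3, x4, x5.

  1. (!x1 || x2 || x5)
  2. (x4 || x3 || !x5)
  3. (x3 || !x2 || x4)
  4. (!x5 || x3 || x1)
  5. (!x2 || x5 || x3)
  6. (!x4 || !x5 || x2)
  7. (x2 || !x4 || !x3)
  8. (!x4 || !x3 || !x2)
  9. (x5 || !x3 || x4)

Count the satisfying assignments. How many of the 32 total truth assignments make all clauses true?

7

The models are:
  x1=0 x2=0 x3=0 x4=0 x5=0
  x1=0 x2=0 x3=0 x4=1 x5=0
  x1=0 x2=0 x3=1 x4=0 x5=1
  x1=0 x2=1 x3=1 x4=0 x5=1
  x1=1 x2=0 x3=1 x4=0 x5=1
  x1=1 x2=1 x3=0 x4=1 x5=1
  x1=1 x2=1 x3=1 x4=0 x5=1
Count: 7.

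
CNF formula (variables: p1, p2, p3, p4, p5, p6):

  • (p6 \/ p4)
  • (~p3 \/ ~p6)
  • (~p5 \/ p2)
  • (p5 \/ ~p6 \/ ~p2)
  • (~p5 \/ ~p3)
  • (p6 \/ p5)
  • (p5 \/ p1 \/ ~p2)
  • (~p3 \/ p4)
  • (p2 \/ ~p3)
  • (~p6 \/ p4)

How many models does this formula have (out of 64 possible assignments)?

6

The models are:
  p1=F p2=F p3=F p4=T p5=F p6=T
  p1=F p2=T p3=F p4=T p5=T p6=F
  p1=F p2=T p3=F p4=T p5=T p6=T
  p1=T p2=F p3=F p4=T p5=F p6=T
  p1=T p2=T p3=F p4=T p5=T p6=F
  p1=T p2=T p3=F p4=T p5=T p6=T
Count: 6.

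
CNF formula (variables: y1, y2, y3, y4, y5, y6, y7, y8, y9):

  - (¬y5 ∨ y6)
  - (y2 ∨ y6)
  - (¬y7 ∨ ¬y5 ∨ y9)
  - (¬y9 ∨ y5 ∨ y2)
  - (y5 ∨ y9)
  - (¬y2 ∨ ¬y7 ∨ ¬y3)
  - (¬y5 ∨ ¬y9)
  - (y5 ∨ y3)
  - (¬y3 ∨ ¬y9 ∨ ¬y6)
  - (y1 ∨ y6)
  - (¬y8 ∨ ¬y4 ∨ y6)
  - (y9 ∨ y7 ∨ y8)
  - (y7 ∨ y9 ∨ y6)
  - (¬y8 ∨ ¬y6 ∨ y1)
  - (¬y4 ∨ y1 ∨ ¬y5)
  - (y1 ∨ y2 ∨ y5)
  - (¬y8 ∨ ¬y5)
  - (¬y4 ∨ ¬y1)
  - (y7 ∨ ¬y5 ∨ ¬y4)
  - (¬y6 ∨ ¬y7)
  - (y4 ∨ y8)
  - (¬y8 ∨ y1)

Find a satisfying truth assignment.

y1=T  y2=T  y3=T  y4=F  y5=F  y6=F  y7=F  y8=T  y9=T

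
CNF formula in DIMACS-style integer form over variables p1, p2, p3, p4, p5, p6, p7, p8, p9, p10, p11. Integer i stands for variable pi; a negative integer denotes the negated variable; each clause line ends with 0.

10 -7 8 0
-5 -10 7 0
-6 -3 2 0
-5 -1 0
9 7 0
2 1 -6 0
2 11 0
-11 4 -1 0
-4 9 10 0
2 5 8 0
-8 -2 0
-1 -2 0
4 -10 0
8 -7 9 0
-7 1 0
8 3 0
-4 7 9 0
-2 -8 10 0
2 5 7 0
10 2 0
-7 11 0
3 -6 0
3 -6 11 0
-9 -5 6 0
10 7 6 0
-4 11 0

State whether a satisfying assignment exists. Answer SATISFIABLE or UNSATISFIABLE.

Branch on p1: take p1 = False.
  then p7 is forced to False.
  then p9 is forced to True.
Try p2 = True.
  then p8 is forced to False.
  then p3 is forced to True.
Set p4 = True and propagate.
  then p11 is forced to True.
The remaining clauses are satisfied by p5 = False, p6 = False, p10 = True.
So p1=False, p2=True, p3=True, p4=True, p5=False, p6=False, p7=False, p8=False, p9=True, p10=True, p11=True is a satisfying assignment.

SATISFIABLE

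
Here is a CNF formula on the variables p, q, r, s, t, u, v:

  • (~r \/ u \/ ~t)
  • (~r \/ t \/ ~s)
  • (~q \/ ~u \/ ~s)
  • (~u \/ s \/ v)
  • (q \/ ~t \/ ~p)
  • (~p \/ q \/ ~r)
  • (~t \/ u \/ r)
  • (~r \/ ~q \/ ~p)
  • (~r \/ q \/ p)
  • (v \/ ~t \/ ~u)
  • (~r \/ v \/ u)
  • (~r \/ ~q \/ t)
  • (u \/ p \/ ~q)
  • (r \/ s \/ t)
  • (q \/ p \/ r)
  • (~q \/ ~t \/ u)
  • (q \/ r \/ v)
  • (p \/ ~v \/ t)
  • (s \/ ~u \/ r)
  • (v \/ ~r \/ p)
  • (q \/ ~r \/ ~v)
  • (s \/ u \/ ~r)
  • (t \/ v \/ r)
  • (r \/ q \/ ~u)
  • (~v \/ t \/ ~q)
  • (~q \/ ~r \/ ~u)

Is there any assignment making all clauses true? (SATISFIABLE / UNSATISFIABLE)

Try p = True.
Branch on q: take q = False.
  then t is forced to False.
  then r is forced to False.
  then s is forced to True.
  then v is forced to True.
  then u is forced to False.
So p=1, q=0, r=0, s=1, t=0, u=0, v=1 is a satisfying assignment.

SATISFIABLE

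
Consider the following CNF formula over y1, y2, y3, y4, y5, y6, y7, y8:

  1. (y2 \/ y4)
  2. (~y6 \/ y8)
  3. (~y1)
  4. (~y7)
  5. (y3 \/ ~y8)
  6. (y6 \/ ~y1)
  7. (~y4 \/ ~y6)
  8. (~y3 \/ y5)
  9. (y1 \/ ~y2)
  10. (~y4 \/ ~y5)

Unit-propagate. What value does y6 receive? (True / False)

(~y1) stands alone — y1 = False.
(~y7) is a unit clause: y7 = False.
(y1 \/ ~y2): since y1 = False, the clause reduces to (~y2). y2 = False.
In (y2 \/ y4), y2 is now false; y4 must hold, so y4 = True.
(~y6 \/ ~y4) with y4 = True leaves only ~y6, so y6 = False.

False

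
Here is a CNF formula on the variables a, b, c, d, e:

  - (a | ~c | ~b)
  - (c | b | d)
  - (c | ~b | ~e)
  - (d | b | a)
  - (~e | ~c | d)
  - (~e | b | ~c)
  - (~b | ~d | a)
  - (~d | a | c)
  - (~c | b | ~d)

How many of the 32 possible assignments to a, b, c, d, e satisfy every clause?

9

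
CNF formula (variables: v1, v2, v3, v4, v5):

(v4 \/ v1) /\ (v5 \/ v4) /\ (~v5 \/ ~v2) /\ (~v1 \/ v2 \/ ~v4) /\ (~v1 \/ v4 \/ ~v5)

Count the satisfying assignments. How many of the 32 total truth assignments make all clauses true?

Split on v4, then v1.
  v4=1, v1=1: remaining (v2,v3,v5) ∈ {(1,0,0); (1,1,0)} — 2.
  v4=1, v1=0: v3 free; 3 ways for (v2,v5) × 2^1 = 6.
  v4=0, v1=1: a clause becomes empty — 0.
  v4=0, v1=0: a clause becomes empty — 0.
Total: 2 + 6 + 0 + 0 = 8.

8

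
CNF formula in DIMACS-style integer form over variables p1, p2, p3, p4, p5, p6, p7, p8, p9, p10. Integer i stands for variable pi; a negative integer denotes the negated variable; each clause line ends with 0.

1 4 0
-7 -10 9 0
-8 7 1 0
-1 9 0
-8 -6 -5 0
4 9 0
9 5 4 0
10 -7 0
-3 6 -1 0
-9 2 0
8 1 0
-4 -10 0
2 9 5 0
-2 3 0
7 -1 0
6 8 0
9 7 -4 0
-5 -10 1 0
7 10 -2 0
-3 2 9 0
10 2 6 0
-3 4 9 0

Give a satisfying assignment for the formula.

Try p1 = True.
  then p9 is forced to True.
  then p2 is forced to True.
  then p3 is forced to True.
  then p6 is forced to True.
  then p7 is forced to True.
  then p10 is forced to True.
  then p4 is forced to False.
Set p5 = False and propagate.
p8 is now unconstrained; take p8 = False.

p1 = T, p2 = T, p3 = T, p4 = F, p5 = F, p6 = T, p7 = T, p8 = F, p9 = T, p10 = T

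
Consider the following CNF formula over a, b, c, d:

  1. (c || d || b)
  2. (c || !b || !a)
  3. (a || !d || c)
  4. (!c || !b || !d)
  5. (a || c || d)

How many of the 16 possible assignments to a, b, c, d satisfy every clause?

Satisfying assignments:
  a=0 b=0 c=1 d=0
  a=0 b=0 c=1 d=1
  a=0 b=1 c=1 d=0
  a=1 b=0 c=0 d=1
  a=1 b=0 c=1 d=0
  a=1 b=0 c=1 d=1
  a=1 b=1 c=1 d=0
That's 7 in total.

7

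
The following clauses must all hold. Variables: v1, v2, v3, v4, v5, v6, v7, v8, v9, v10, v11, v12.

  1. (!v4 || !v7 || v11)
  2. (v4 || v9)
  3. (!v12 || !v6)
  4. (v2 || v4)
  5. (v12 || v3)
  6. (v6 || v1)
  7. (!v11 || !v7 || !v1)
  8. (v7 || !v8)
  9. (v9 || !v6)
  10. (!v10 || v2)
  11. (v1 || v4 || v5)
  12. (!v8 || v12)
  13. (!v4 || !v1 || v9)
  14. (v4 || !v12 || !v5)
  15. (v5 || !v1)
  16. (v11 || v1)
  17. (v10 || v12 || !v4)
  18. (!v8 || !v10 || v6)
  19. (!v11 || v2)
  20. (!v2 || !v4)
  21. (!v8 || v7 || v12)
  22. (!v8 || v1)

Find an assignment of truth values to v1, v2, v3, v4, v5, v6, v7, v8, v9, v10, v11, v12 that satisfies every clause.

v3 occurs only positively in the remaining clauses — set v3 = True.
v8 occurs only negated in the remaining clauses — set v8 = False.
Branch on v1: take v1 = True.
  then v5 is forced to True.
For the remaining variables, v2 = True, v4 = False, v6 = False, v7 = False, v9 = True, v10 = True, v11 = True, v12 = False works.
Every clause has at least one true literal under this assignment.

v1 = T, v2 = T, v3 = T, v4 = F, v5 = T, v6 = F, v7 = F, v8 = F, v9 = T, v10 = T, v11 = T, v12 = F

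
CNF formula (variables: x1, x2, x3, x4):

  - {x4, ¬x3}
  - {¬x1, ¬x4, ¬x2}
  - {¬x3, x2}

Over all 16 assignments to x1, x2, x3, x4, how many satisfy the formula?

8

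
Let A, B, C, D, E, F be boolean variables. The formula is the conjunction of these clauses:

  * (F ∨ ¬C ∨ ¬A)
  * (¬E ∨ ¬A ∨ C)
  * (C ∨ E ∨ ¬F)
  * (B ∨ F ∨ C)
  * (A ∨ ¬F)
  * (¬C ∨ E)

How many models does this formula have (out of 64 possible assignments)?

14

Split on C, then F.
  C=1, F=1: remaining (A,B,D,E) ∈ {(1,0,0,1); (1,0,1,1); (1,1,0,1); (1,1,1,1)} — 4.
  C=1, F=0: remaining (A,B,D,E) ∈ {(0,0,0,1); (0,0,1,1); (0,1,0,1); (0,1,1,1)} — 4.
  C=0, F=1: a clause becomes empty — 0.
  C=0, F=0: D free; 3 ways for (A,B,E) × 2^1 = 6.
Total: 4 + 4 + 0 + 6 = 14.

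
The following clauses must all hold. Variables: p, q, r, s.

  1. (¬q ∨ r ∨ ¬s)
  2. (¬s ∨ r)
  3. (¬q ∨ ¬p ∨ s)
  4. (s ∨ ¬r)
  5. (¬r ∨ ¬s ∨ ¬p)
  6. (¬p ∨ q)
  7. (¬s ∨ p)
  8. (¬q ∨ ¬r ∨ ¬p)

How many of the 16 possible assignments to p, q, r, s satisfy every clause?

2

Satisfying assignments:
  p=0 q=0 r=0 s=0
  p=0 q=1 r=0 s=0
Count: 2.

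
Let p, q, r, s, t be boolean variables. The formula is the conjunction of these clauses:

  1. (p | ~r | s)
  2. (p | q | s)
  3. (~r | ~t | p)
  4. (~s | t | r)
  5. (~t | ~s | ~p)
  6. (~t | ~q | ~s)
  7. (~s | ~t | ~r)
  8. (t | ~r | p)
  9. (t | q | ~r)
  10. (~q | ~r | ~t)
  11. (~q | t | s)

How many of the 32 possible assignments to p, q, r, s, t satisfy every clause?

The models are:
  p=0 q=0 r=0 s=1 t=1
  p=0 q=1 r=0 s=0 t=1
  p=1 q=0 r=0 s=0 t=0
  p=1 q=0 r=0 s=0 t=1
  p=1 q=0 r=1 s=0 t=1
  p=1 q=1 r=0 s=0 t=1
  p=1 q=1 r=1 s=1 t=0
Count: 7.

7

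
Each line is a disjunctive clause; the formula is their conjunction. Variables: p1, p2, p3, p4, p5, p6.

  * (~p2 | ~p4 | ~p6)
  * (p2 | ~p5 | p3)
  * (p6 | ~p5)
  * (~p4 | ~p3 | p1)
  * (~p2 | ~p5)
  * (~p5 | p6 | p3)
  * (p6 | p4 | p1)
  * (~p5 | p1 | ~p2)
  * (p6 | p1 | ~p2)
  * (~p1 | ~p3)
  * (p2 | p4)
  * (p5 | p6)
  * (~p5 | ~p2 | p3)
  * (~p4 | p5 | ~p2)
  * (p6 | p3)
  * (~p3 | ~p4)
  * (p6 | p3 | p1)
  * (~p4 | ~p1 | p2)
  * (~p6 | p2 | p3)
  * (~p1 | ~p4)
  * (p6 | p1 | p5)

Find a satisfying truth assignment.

p1=False, p2=True, p3=True, p4=False, p5=False, p6=True

Check each clause:
  1. (~p6 | ~p2 | ~p4) — ~p4 is true.
  2. (p3 | ~p5 | p2) — p2 is true.
  3. (p6 | ~p5) — ~p5 is true.
  4. (~p4 | ~p3 | p1) — ~p4 is true.
  5. (~p5 | ~p2) — ~p5 is true.
  6. (~p5 | p3 | p6) — p3 is true.
  7. (p6 | p4 | p1) — p6 is true.
  8. (~p5 | ~p2 | p1) — ~p5 is true.
  9. (~p2 | p1 | p6) — p6 is true.
  10. (~p1 | ~p3) — ~p1 is true.
  11. (p2 | p4) — p2 is true.
  12. (p6 | p5) — p6 is true.
  13. (~p5 | p3 | ~p2) — p3 is true.
  14. (p5 | ~p4 | ~p2) — ~p4 is true.
  15. (p6 | p3) — p3 is true.
  16. (~p3 | ~p4) — ~p4 is true.
  17. (p1 | p6 | p3) — p3 is true.
  18. (~p4 | p2 | ~p1) — p2 is true.
  19. (~p6 | p3 | p2) — p2 is true.
  20. (~p1 | ~p4) — ~p4 is true.
  21. (p5 | p1 | p6) — p6 is true.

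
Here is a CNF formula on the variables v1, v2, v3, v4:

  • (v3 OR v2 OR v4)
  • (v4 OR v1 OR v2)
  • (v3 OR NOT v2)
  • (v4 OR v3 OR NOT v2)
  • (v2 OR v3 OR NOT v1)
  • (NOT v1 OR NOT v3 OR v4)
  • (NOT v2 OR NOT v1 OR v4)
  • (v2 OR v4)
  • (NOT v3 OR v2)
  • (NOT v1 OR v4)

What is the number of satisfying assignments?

Satisfying assignments:
  v1=0 v2=0 v3=0 v4=1
  v1=0 v2=1 v3=1 v4=0
  v1=0 v2=1 v3=1 v4=1
  v1=1 v2=1 v3=1 v4=1
Count: 4.

4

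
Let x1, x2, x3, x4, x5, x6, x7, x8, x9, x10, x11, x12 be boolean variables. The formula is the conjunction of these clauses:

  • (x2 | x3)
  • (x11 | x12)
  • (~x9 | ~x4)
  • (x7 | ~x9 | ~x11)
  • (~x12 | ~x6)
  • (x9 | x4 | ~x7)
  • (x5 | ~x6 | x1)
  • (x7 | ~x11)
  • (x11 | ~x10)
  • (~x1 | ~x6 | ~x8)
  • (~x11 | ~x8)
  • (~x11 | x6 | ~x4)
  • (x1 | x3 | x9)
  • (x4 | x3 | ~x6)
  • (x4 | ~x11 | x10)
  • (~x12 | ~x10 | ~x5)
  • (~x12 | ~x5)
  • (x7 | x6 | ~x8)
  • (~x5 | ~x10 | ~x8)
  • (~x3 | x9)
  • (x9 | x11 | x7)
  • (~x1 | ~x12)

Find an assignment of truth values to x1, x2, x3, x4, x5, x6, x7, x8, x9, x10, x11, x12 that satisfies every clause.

x1=False, x2=True, x3=False, x4=False, x5=False, x6=False, x7=True, x8=False, x9=True, x10=True, x11=True, x12=True

Pure literal: x2 appears only positively; assign x2 = True.
x8 occurs only negated in the remaining clauses — set x8 = False.
Branch on x1: take x1 = False.
The remaining clauses are satisfied by x3 = False, x4 = False, x5 = False, x6 = False, x7 = True, x9 = True, x10 = True, x11 = True, x12 = True.
Every clause has at least one true literal under this assignment.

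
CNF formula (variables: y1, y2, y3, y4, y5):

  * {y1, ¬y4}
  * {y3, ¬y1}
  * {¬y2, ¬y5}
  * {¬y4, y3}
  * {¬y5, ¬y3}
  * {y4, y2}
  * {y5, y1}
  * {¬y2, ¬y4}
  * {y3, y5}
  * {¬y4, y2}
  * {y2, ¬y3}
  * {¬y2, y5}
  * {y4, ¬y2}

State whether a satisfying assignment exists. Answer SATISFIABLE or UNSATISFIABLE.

UNSATISFIABLE

y2 = True:
  propagation gives y5=False; an empty clause results — contradiction.
y2 = False:
  propagation gives y4=True; an empty clause results — contradiction.
Every branch closes, so no satisfying assignment exists.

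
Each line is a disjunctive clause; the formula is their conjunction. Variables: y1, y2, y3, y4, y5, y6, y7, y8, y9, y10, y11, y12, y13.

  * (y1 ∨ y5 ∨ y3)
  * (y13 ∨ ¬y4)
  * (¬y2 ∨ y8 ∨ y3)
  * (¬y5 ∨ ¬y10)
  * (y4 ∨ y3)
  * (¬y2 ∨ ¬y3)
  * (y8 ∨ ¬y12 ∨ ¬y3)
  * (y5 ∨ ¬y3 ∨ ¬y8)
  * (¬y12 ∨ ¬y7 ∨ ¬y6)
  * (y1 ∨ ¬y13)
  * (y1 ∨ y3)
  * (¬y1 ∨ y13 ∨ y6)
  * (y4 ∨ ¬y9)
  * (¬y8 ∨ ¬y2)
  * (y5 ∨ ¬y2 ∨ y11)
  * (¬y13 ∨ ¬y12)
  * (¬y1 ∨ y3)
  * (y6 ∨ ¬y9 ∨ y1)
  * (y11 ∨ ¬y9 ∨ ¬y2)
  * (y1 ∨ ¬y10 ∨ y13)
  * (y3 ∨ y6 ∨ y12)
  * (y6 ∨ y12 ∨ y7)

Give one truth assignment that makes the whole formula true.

y1=T, y2=F, y3=T, y4=T, y5=F, y6=T, y7=F, y8=F, y9=F, y10=F, y11=F, y12=F, y13=T

Pure literal: y2 appears only negated; assign y2 = False.
y9 occurs only negated in the remaining clauses — set y9 = False.
Branch on y1: take y1 = True.
  then y3 is forced to True.
Branch on y4: take y4 = True.
  then y13 is forced to True.
  then y12 is forced to False.
Branch on y5: take y5 = False.
  then y8 is forced to False.
For the remaining variables, y6 = True, y7 = False, y10 = False, y11 = False works.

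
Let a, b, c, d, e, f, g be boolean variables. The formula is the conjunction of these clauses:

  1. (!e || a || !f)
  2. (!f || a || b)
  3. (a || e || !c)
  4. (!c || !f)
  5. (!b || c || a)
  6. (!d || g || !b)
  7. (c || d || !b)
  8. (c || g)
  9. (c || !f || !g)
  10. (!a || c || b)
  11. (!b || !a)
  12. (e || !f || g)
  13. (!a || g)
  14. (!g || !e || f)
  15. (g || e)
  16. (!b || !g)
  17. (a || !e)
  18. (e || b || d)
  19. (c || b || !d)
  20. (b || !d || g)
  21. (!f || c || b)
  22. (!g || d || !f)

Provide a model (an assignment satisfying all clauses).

a=T  b=F  c=T  d=T  e=F  f=F  g=T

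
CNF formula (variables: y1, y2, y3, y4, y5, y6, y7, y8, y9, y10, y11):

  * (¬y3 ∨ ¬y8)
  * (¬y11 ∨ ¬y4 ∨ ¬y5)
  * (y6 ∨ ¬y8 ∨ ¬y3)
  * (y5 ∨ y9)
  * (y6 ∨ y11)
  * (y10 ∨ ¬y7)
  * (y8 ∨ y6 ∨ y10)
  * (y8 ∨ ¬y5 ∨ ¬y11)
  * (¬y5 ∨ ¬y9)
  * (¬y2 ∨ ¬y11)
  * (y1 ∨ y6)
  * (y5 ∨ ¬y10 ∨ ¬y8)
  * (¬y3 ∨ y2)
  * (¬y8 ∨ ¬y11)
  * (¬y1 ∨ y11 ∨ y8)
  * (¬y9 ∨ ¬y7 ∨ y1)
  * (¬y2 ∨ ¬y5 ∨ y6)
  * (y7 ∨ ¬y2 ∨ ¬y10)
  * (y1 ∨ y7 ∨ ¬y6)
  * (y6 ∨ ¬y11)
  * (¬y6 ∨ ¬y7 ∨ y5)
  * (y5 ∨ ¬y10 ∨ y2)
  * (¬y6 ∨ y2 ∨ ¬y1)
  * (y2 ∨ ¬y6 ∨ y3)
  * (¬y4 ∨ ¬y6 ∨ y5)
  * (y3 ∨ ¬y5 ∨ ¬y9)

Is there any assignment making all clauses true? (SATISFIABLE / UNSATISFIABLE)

SATISFIABLE

Branch on y1: take y1 = False.
  then y6 is forced to True.
  then y7 is forced to True.
  then y10 is forced to True.
  then y9 is forced to False.
  then y5 is forced to True.
Try y2 = True.
  then y11 is forced to False.
For the remaining variables, y3 = False, y4 = True, y8 = True works.
So y1 = 0, y2 = 1, y3 = 0, y4 = 1, y5 = 1, y6 = 1, y7 = 1, y8 = 1, y9 = 0, y10 = 1, y11 = 0 is a satisfying assignment.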